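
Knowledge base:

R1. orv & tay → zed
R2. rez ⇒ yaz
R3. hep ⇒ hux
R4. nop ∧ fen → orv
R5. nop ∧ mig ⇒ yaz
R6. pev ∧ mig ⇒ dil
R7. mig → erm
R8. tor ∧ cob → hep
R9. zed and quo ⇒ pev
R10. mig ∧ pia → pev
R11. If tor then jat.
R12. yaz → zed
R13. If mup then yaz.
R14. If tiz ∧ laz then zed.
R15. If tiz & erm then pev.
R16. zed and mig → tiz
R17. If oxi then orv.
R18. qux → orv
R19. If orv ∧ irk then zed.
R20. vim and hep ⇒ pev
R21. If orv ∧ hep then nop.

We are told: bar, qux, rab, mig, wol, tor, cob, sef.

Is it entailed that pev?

Yes

erm  (by R7: mig)
hep  (by R8: tor, cob)
orv  (by R18: qux)
nop  (by R21: orv, hep)
yaz  (by R5: nop, mig)
zed  (by R12: yaz)
tiz  (by R16: zed, mig)
pev  (by R15: tiz, erm)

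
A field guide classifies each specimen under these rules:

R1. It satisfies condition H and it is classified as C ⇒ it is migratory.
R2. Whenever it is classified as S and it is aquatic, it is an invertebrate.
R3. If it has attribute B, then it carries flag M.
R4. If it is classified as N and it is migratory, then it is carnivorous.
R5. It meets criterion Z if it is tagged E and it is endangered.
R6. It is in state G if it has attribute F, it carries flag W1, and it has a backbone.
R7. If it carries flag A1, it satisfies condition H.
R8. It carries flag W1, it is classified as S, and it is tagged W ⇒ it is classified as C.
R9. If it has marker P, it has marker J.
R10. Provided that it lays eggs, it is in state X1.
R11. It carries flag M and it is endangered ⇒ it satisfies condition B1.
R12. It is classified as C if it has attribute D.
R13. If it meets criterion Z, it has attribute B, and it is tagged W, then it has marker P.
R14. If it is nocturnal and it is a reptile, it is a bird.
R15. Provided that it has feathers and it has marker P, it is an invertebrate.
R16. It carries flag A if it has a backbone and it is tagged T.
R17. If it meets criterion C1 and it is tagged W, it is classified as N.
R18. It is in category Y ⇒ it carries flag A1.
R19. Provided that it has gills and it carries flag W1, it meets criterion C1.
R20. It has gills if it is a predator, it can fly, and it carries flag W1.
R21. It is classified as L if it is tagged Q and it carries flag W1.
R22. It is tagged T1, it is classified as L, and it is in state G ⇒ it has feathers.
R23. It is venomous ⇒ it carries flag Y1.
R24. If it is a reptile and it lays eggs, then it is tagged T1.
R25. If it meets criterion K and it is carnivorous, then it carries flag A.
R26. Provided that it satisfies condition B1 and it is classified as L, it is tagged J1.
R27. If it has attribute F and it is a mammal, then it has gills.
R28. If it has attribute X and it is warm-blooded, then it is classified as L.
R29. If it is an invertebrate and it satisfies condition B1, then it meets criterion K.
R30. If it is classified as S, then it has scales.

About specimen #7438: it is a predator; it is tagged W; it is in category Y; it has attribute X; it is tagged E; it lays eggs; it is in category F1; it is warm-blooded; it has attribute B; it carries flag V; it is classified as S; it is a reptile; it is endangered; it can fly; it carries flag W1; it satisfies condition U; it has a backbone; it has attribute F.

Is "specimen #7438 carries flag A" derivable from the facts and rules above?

By R3 (it has attribute B): it carries flag M.
By R5 (it is tagged E, it is endangered): it meets criterion Z.
By R6 (it has attribute F, it carries flag W1, it has a backbone): it is in state G.
By R8 (it carries flag W1, it is classified as S, it is tagged W): it is classified as C.
By R11 (it carries flag M, it is endangered): it satisfies condition B1.
By R13 (it meets criterion Z, it has attribute B, it is tagged W): it has marker P.
By R18 (it is in category Y): it carries flag A1.
By R20 (it is a predator, it can fly, it carries flag W1): it has gills.
By R24 (it is a reptile, it lays eggs): it is tagged T1.
By R28 (it has attribute X, it is warm-blooded): it is classified as L.
By R7 (it carries flag A1): it satisfies condition H.
By R19 (it has gills, it carries flag W1): it meets criterion C1.
By R22 (it is tagged T1, it is classified as L, it is in state G): it has feathers.
By R1 (it satisfies condition H, it is classified as C): it is migratory.
By R15 (it has feathers, it has marker P): it is an invertebrate.
By R17 (it meets criterion C1, it is tagged W): it is classified as N.
By R29 (it is an invertebrate, it satisfies condition B1): it meets criterion K.
By R4 (it is classified as N, it is migratory): it is carnivorous.
By R25 (it meets criterion K, it is carnivorous): it carries flag A.

Yes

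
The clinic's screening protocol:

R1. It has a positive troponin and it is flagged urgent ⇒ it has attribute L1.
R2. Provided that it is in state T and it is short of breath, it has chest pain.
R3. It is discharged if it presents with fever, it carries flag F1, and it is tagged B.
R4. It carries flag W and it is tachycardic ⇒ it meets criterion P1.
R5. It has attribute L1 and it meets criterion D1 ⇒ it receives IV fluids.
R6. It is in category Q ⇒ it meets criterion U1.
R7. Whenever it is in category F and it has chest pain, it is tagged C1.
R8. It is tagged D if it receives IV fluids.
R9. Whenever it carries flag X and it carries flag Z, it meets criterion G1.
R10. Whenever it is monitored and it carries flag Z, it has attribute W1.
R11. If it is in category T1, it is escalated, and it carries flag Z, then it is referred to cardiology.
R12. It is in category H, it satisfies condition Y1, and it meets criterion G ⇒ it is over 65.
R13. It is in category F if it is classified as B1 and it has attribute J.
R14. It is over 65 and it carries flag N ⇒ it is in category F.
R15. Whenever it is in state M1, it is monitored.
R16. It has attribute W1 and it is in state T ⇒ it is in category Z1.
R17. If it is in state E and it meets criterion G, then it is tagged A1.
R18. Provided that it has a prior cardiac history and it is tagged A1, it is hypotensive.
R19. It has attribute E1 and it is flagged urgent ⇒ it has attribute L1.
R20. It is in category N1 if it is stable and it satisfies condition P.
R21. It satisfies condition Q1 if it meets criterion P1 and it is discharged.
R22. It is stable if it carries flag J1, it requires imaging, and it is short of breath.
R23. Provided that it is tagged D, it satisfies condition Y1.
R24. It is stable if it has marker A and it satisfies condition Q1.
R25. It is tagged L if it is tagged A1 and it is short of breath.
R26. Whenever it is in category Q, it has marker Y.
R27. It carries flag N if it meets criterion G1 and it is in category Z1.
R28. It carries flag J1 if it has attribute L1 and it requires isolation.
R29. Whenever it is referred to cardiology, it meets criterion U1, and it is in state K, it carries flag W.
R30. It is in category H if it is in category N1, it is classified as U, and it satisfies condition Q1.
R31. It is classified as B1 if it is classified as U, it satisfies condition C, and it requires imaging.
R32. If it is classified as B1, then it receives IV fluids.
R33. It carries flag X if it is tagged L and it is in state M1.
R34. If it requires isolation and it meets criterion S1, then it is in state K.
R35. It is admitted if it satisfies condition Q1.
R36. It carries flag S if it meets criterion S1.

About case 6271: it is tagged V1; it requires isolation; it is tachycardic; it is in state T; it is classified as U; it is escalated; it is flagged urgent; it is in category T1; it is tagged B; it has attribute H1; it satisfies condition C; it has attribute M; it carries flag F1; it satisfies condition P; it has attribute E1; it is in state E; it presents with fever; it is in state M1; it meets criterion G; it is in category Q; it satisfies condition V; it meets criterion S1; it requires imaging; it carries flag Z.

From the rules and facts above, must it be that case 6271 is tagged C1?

Forward chaining from the given facts derives: is discharged, meets criterion U1, is referred to cardiology, is monitored, is tagged A1, has attribute L1, has marker Y, carries flag J1, is classified as B1, receives IV fluids, is in state K, carries flag S, is tagged D, has attribute W1, is in category Z1, satisfies condition Y1, carries flag W, meets criterion P1, satisfies condition Q1, is admitted.
The only rule concluding "it is tagged C1" is R7, which needs "it is in category F"; that is never established.

No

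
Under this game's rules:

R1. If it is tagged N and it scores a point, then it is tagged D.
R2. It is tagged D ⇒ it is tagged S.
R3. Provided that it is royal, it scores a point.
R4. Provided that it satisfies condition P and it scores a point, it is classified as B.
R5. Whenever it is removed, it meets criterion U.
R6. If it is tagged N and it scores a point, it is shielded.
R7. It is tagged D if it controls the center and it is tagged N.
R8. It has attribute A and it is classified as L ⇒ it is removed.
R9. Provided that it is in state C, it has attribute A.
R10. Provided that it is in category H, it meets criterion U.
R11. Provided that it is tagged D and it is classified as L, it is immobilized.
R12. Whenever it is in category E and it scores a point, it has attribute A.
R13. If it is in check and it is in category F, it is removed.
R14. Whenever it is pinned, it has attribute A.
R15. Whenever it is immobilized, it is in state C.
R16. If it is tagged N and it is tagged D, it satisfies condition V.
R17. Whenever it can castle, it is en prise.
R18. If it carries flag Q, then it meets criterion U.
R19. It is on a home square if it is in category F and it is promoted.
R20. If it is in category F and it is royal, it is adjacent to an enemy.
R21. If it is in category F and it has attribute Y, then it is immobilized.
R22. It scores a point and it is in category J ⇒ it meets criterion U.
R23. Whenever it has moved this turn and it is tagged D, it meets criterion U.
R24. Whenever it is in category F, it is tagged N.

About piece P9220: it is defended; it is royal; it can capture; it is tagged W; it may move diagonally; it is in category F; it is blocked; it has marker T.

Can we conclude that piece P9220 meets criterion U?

No

Forward chaining from the given facts derives: scores a point, is adjacent to an enemy, is tagged N, is tagged D, is tagged S, is shielded, satisfies condition V.
Rules concluding "it meets criterion U": R5 needs "it is removed"; R10 needs "it is in category H"; R18 needs "it carries flag Q"; R22 needs "it is in category J"; R23 needs "it has moved this turn" — none of these are established.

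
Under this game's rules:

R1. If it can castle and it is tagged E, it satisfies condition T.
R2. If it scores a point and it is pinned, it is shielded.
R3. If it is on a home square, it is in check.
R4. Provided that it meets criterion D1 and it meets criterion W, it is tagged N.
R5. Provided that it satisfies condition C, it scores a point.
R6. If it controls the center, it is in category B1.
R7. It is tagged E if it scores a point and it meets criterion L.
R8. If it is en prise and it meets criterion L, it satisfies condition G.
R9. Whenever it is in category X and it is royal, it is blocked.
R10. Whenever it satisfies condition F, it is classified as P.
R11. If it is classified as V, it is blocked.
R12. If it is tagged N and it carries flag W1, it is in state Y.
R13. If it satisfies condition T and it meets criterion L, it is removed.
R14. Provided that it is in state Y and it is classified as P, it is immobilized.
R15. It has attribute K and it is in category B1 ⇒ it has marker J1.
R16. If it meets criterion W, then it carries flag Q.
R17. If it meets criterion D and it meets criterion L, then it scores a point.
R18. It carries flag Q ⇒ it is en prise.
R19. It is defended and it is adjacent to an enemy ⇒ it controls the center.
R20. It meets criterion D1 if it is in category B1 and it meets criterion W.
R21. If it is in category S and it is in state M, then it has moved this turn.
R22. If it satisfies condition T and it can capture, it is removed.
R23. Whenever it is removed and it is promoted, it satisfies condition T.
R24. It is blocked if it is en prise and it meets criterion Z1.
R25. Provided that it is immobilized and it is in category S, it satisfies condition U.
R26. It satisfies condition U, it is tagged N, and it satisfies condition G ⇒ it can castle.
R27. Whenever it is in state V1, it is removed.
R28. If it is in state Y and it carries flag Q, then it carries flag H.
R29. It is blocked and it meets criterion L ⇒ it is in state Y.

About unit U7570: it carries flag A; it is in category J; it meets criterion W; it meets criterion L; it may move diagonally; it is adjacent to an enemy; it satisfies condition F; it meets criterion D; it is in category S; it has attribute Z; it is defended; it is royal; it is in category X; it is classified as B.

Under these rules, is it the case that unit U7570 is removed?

Yes

By R9 (it is in category X, it is royal): it is blocked.
By R10 (it satisfies condition F): it is classified as P.
By R16 (it meets criterion W): it carries flag Q.
By R17 (it meets criterion D, it meets criterion L): it scores a point.
By R18 (it carries flag Q): it is en prise.
By R19 (it is defended, it is adjacent to an enemy): it controls the center.
By R29 (it is blocked, it meets criterion L): it is in state Y.
By R6 (it controls the center): it is in category B1.
By R7 (it scores a point, it meets criterion L): it is tagged E.
By R8 (it is en prise, it meets criterion L): it satisfies condition G.
By R14 (it is in state Y, it is classified as P): it is immobilized.
By R20 (it is in category B1, it meets criterion W): it meets criterion D1.
By R25 (it is immobilized, it is in category S): it satisfies condition U.
By R4 (it meets criterion D1, it meets criterion W): it is tagged N.
By R26 (it satisfies condition U, it is tagged N, it satisfies condition G): it can castle.
By R1 (it can castle, it is tagged E): it satisfies condition T.
By R13 (it satisfies condition T, it meets criterion L): it is removed.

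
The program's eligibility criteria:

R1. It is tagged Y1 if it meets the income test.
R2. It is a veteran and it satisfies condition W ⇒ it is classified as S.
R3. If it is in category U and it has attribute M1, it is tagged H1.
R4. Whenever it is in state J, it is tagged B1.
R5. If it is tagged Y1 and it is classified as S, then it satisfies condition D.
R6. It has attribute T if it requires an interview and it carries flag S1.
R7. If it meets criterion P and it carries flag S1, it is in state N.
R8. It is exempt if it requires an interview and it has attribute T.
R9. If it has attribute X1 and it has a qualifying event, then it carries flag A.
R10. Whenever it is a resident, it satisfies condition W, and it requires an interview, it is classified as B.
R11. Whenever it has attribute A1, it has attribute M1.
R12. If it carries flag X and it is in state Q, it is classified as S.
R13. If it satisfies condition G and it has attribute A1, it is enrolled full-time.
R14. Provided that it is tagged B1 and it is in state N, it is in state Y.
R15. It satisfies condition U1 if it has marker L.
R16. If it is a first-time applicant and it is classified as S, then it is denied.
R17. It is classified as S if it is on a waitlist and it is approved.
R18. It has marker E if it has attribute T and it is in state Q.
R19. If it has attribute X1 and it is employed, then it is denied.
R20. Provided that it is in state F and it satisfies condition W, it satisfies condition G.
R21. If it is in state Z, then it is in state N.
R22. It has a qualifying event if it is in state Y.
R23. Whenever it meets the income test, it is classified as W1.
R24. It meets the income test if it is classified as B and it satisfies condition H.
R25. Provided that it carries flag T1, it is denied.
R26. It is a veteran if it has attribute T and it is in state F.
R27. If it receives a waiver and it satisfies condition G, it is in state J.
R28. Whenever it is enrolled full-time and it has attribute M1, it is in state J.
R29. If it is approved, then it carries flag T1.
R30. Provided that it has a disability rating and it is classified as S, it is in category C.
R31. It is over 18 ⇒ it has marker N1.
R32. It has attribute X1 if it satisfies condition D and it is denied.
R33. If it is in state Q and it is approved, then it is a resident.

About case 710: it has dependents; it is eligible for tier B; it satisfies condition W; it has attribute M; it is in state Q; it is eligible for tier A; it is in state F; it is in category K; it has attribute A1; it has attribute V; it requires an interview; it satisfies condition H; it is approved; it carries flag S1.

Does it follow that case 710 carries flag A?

No

Forward chaining from the given facts derives: has attribute T, is exempt, has attribute M1, has marker E, satisfies condition G, is a veteran, carries flag T1, is a resident, is classified as S, is classified as B, is enrolled full-time, meets the income test, is denied, is in state J, is tagged Y1, is tagged B1, satisfies condition D, is classified as W1, has attribute X1.
The only rule concluding "it carries flag A" is R9, which needs "it has a qualifying event"; that is never established.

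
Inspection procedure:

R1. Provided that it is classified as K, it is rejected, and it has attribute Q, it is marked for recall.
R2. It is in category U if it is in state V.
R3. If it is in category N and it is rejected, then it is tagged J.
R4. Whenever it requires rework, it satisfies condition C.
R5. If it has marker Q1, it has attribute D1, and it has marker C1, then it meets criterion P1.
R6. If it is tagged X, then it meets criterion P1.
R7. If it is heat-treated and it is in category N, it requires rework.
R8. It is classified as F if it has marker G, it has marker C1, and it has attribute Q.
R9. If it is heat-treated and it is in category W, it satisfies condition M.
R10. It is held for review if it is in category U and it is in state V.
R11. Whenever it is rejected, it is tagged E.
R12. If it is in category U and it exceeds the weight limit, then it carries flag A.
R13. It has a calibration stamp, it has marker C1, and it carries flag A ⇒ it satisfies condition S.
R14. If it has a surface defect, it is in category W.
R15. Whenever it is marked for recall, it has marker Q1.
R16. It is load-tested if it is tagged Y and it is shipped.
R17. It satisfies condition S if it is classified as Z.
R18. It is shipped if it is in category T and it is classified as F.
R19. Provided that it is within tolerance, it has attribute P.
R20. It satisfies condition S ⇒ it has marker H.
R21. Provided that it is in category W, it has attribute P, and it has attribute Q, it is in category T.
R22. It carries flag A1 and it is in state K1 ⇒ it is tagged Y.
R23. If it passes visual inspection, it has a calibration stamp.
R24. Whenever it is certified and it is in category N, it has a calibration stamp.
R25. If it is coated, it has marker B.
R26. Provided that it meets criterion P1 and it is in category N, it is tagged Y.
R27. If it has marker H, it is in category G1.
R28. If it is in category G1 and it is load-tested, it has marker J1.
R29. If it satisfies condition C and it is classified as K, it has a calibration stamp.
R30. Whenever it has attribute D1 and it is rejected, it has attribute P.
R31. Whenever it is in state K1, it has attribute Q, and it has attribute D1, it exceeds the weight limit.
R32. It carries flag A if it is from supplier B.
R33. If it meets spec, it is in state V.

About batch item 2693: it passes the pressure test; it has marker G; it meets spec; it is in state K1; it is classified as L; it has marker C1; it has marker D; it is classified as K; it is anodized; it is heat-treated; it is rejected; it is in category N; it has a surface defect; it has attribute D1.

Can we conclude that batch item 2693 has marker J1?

Forward chaining from the given facts derives: is tagged J, requires rework, is tagged E, is in category W, has attribute P, is in state V, is in category U, satisfies condition C, satisfies condition M, is held for review, has a calibration stamp.
The only rule concluding "it has marker J1" is R28, which needs "it is in category G1"; that is never established.

No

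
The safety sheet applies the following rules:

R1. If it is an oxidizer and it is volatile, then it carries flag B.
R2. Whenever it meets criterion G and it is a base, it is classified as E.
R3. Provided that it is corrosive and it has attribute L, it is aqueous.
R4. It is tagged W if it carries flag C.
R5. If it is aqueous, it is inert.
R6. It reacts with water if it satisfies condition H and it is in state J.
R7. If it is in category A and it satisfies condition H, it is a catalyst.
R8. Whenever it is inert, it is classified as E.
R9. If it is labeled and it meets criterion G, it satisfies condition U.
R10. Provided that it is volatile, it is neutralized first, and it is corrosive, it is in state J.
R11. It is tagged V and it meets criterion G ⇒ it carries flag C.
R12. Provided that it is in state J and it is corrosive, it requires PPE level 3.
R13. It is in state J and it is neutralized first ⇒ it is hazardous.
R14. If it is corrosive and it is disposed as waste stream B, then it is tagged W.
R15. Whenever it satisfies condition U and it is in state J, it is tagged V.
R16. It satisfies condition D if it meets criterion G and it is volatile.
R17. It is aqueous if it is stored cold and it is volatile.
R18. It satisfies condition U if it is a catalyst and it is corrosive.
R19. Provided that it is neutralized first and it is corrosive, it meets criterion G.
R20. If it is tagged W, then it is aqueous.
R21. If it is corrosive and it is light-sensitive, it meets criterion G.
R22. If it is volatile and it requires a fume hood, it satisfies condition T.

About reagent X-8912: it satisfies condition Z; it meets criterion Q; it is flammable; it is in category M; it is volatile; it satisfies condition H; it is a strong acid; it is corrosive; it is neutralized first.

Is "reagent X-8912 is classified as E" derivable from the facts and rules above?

No

Forward chaining from the given facts derives: is in state J, requires PPE level 3, is hazardous, meets criterion G, reacts with water, satisfies condition D.
Rules concluding "it is classified as E": R2 needs "it is a base"; R8 needs "it is inert" — none of these are established.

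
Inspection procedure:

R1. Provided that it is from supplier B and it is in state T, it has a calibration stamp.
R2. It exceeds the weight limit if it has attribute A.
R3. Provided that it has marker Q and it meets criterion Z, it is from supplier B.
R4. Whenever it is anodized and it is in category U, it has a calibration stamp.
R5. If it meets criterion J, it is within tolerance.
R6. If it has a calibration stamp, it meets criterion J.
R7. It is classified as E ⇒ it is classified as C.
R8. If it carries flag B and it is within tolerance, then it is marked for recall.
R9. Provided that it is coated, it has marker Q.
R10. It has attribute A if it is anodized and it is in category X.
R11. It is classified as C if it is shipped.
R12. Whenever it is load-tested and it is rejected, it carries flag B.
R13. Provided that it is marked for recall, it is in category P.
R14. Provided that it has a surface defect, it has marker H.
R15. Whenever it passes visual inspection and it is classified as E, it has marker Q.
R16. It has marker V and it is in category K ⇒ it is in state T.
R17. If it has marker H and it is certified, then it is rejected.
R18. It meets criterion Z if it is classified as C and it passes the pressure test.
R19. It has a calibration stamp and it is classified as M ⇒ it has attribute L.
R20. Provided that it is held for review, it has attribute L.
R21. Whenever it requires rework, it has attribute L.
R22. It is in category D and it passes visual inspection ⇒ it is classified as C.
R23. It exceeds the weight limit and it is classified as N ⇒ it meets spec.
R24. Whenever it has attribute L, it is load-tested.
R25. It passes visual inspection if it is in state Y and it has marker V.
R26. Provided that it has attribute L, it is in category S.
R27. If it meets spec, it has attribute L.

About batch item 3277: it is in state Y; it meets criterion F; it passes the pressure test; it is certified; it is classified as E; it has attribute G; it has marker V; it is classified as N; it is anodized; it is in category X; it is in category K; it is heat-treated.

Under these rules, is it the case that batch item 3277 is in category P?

Forward chaining from the given facts derives: is classified as C, has attribute A, is in state T, meets criterion Z, passes visual inspection, exceeds the weight limit, has marker Q, meets spec, has attribute L, is from supplier B, is load-tested, is in category S, has a calibration stamp, meets criterion J, is within tolerance.
The only rule concluding "it is in category P" is R13, which needs "it is marked for recall"; that is never established.

No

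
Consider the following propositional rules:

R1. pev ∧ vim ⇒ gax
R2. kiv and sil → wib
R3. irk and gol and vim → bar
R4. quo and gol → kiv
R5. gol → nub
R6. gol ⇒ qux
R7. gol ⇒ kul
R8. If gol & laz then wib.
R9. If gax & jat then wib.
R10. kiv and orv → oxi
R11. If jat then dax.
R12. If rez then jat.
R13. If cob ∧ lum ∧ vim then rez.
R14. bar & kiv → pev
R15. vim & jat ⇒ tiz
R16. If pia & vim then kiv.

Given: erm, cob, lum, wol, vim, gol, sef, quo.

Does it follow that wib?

No

Forward chaining from the given facts derives: kiv, nub, qux, kul, rez, jat, tiz, dax.
Rules concluding wib: R2 needs sil; R8 needs laz; R9 needs gax — none of these are established.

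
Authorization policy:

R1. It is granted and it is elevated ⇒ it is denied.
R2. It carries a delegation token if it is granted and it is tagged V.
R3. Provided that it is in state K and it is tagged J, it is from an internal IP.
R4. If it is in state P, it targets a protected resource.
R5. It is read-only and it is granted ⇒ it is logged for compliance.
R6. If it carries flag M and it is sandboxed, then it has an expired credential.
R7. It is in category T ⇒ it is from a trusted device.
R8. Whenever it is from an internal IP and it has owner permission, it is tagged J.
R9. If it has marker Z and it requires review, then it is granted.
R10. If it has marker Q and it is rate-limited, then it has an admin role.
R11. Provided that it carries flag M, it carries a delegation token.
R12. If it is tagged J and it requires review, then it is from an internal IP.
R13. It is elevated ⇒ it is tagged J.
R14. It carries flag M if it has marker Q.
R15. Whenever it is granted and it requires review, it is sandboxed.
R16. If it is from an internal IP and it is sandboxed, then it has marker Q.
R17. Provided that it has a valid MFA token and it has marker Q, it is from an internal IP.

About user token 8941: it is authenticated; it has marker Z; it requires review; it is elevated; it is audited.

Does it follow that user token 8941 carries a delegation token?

By R9 (it has marker Z, it requires review): it is granted.
By R13 (it is elevated): it is tagged J.
By R15 (it is granted, it requires review): it is sandboxed.
By R12 (it is tagged J, it requires review): it is from an internal IP.
By R16 (it is from an internal IP, it is sandboxed): it has marker Q.
By R14 (it has marker Q): it carries flag M.
By R11 (it carries flag M): it carries a delegation token.

Yes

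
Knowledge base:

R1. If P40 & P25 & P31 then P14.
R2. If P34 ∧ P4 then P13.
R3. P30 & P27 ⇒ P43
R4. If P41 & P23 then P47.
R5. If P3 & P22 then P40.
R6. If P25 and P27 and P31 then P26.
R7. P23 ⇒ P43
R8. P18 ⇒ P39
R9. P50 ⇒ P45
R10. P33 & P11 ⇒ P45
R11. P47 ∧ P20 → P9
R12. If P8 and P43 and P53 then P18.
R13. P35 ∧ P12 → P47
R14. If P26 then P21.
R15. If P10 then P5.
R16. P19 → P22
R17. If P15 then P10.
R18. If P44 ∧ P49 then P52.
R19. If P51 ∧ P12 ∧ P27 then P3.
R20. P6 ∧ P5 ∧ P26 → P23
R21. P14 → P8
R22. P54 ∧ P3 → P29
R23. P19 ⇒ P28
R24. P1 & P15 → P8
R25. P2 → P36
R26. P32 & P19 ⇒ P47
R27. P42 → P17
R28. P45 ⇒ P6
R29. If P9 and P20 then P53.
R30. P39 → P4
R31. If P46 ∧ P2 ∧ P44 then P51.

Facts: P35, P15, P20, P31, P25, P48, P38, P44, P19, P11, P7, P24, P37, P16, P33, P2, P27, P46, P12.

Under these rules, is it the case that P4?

P26  (by R6: P25, P27, P31)
P45  (by R10: P33, P11)
P47  (by R13: P35, P12)
P22  (by R16: P19)
P10  (by R17: P15)
P6  (by R28: P45)
P51  (by R31: P46, P2, P44)
P9  (by R11: P47, P20)
P5  (by R15: P10)
P3  (by R19: P51, P12, P27)
P23  (by R20: P6, P5, P26)
P53  (by R29: P9, P20)
P40  (by R5: P3, P22)
P43  (by R7: P23)
P14  (by R1: P40, P25, P31)
P8  (by R21: P14)
P18  (by R12: P8, P43, P53)
P39  (by R8: P18)
P4  (by R30: P39)

Yes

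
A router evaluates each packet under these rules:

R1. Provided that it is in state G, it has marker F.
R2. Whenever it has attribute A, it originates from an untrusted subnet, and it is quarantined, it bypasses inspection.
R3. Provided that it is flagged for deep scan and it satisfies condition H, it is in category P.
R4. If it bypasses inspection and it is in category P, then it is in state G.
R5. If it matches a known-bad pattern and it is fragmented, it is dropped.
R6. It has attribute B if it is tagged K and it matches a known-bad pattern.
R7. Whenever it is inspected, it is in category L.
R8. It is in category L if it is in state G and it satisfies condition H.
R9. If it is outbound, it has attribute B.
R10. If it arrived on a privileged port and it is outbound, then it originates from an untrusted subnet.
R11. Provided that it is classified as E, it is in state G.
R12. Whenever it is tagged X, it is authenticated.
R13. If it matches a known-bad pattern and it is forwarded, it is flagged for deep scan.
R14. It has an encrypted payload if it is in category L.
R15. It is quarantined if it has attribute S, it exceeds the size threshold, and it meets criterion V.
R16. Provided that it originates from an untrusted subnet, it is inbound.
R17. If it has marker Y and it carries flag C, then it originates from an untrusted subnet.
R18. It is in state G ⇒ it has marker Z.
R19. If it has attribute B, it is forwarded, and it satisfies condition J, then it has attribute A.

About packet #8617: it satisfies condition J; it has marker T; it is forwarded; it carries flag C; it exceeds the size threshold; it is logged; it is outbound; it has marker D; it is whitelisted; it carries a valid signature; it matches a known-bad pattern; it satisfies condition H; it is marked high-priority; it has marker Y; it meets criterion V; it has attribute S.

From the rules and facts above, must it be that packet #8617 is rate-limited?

No

Forward chaining from the given facts derives: has attribute B, is flagged for deep scan, is quarantined, originates from an untrusted subnet, has attribute A, bypasses inspection, is in category P, is in state G, is in category L, has an encrypted payload, is inbound, has marker Z, has marker F.
No rule has "it is rate-limited" as its conclusion, and it is not among the given facts.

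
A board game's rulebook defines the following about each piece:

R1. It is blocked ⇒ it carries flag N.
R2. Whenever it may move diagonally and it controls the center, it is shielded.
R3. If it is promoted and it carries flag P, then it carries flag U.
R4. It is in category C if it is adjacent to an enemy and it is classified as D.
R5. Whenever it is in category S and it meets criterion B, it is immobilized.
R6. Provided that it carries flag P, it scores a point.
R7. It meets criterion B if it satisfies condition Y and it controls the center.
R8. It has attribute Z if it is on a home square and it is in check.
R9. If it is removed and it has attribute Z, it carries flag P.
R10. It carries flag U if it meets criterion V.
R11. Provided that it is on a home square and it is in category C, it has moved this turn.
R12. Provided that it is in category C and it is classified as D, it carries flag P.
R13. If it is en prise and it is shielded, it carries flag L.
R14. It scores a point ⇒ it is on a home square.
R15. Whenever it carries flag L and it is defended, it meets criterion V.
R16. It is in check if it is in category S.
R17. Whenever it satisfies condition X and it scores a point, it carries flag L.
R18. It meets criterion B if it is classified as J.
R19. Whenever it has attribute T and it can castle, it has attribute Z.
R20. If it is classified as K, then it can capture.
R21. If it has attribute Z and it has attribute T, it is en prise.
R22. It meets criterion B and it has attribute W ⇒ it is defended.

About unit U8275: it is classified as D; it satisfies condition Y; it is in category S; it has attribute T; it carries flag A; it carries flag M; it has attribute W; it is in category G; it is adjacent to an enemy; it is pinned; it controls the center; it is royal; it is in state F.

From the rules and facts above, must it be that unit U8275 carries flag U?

Forward chaining from the given facts derives: is in category C, meets criterion B, carries flag P, is in check, is defended, is immobilized, scores a point, is on a home square, has attribute Z, has moved this turn, is en prise.
Rules concluding "it carries flag U": R3 needs "it is promoted"; R10 needs "it meets criterion V" — none of these are established.

No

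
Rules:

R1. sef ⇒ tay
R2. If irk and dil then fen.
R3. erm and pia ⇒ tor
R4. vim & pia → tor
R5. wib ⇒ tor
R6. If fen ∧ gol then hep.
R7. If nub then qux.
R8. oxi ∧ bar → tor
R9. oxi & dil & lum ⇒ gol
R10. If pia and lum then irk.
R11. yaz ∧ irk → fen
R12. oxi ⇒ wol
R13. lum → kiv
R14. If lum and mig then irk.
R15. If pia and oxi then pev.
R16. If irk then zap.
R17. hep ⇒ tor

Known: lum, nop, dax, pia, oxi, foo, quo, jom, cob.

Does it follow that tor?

No

Forward chaining from the given facts derives: irk, wol, kiv, pev, zap.
Rules concluding tor: R3 needs erm; R4 needs vim; R5 needs wib; R8 needs bar; R17 needs hep — none of these are established.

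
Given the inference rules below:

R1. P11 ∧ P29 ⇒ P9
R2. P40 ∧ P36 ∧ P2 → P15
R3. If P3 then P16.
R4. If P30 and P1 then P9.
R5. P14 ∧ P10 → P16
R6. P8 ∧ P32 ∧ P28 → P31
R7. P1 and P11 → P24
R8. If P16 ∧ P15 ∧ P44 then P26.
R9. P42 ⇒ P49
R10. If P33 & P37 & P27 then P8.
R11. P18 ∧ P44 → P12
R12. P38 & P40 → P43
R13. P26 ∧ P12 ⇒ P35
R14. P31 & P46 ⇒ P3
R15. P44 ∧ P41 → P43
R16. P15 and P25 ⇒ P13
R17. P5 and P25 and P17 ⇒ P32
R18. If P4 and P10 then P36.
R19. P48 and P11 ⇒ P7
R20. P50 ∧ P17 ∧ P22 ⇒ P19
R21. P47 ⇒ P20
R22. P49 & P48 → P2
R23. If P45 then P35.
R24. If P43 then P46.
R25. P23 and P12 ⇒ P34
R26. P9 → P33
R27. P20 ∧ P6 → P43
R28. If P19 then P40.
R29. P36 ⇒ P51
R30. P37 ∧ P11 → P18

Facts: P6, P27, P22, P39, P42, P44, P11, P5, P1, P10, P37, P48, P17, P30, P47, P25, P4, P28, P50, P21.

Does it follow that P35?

Yes

P9  (by R4: P30, P1)
P49  (by R9: P42)
P32  (by R17: P5, P25, P17)
P36  (by R18: P4, P10)
P19  (by R20: P50, P17, P22)
P20  (by R21: P47)
P2  (by R22: P49, P48)
P33  (by R26: P9)
P43  (by R27: P20, P6)
P40  (by R28: P19)
P18  (by R30: P37, P11)
P15  (by R2: P40, P36, P2)
P8  (by R10: P33, P37, P27)
P12  (by R11: P18, P44)
P46  (by R24: P43)
P31  (by R6: P8, P32, P28)
P3  (by R14: P31, P46)
P16  (by R3: P3)
P26  (by R8: P16, P15, P44)
P35  (by R13: P26, P12)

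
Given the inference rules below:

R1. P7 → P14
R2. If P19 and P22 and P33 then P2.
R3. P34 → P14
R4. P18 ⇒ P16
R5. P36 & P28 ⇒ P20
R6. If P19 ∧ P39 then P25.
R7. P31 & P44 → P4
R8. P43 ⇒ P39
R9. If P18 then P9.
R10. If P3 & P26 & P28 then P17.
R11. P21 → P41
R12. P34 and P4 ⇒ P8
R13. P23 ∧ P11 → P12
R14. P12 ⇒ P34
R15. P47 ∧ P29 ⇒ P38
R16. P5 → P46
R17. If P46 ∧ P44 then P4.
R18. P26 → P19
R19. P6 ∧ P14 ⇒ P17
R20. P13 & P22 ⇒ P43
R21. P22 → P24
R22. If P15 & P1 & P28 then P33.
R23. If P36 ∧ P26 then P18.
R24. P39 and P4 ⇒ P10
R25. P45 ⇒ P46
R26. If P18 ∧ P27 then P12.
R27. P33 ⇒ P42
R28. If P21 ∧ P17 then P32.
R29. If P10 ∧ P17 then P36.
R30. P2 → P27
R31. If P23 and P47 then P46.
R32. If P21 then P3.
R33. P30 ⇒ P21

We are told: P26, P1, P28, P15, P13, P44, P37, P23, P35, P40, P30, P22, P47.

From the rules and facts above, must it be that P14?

P19  (by R18: P26)
P43  (by R20: P13, P22)
P33  (by R22: P15, P1, P28)
P46  (by R31: P23, P47)
P21  (by R33: P30)
P2  (by R2: P19, P22, P33)
P39  (by R8: P43)
P4  (by R17: P46, P44)
P10  (by R24: P39, P4)
P27  (by R30: P2)
P3  (by R32: P21)
P17  (by R10: P3, P26, P28)
P36  (by R29: P10, P17)
P18  (by R23: P36, P26)
P12  (by R26: P18, P27)
P34  (by R14: P12)
P14  (by R3: P34)

Yes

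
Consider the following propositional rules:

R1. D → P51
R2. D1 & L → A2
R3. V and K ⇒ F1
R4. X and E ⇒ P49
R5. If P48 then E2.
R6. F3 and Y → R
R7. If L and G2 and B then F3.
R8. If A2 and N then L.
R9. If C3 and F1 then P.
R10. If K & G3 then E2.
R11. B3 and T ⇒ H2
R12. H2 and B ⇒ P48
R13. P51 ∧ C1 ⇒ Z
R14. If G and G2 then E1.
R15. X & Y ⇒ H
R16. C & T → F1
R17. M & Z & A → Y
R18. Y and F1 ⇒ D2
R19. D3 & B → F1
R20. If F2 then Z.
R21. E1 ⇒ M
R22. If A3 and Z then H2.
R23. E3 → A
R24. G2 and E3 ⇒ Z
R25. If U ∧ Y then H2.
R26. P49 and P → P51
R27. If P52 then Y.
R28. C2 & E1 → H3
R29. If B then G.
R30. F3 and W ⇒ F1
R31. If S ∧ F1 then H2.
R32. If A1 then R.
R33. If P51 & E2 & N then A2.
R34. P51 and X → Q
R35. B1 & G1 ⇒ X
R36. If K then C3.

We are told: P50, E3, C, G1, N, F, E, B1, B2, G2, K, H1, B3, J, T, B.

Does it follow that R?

Yes

H2  (by R11: B3, T)
P48  (by R12: H2, B)
F1  (by R16: C, T)
A  (by R23: E3)
Z  (by R24: G2, E3)
G  (by R29: B)
X  (by R35: B1, G1)
C3  (by R36: K)
P49  (by R4: X, E)
E2  (by R5: P48)
P  (by R9: C3, F1)
E1  (by R14: G, G2)
M  (by R21: E1)
P51  (by R26: P49, P)
A2  (by R33: P51, E2, N)
L  (by R8: A2, N)
Y  (by R17: M, Z, A)
F3  (by R7: L, G2, B)
R  (by R6: F3, Y)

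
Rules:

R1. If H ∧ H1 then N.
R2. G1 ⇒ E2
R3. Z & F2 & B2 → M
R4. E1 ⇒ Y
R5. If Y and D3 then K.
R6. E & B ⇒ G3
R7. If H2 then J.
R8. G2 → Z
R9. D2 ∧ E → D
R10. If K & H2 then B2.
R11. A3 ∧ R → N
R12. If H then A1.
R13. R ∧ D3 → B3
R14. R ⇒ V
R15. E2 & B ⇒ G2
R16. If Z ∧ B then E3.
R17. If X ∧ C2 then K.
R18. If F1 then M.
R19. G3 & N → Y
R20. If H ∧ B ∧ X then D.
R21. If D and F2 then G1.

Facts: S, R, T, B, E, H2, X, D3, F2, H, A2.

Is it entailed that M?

No

Forward chaining from the given facts derives: G3, J, A1, B3, V, D, G1, E2, G2, Z, E3.
Rules concluding M: R3 needs B2; R18 needs F1 — none of these are established.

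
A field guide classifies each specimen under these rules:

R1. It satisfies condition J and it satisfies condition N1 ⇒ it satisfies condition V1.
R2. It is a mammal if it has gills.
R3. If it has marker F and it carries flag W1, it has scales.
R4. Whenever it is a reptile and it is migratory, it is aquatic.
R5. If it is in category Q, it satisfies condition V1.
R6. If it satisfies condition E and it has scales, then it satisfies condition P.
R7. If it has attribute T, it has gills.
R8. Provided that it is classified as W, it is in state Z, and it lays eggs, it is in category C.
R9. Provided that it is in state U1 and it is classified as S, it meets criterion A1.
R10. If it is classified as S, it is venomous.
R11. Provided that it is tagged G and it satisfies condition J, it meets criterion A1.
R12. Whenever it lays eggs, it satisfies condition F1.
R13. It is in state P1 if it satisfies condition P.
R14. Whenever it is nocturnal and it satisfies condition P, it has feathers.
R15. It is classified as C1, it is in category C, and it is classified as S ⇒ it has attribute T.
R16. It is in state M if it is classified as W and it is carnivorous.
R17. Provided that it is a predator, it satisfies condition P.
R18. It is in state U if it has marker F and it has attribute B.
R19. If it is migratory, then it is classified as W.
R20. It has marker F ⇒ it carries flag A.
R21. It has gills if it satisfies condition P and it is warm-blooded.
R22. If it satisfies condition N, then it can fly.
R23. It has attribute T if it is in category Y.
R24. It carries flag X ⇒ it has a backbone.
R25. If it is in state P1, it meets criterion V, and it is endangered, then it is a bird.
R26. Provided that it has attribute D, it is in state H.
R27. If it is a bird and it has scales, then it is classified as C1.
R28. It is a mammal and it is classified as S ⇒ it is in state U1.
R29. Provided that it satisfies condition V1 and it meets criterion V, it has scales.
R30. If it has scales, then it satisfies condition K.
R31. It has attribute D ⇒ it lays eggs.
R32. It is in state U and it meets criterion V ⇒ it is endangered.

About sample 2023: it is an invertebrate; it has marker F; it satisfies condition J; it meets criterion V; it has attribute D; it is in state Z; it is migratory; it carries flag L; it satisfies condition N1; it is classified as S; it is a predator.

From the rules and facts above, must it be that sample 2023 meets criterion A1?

Forward chaining from the given facts derives: satisfies condition V1, is venomous, satisfies condition P, is classified as W, carries flag A, is in state H, has scales, satisfies condition K, lays eggs, is in category C, satisfies condition F1, is in state P1.
Rules concluding "it meets criterion A1": R9 needs "it is in state U1"; R11 needs "it is tagged G" — none of these are established.

No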